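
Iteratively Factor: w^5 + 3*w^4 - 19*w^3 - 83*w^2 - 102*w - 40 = (w + 4)*(w^4 - w^3 - 15*w^2 - 23*w - 10) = (w - 5)*(w + 4)*(w^3 + 4*w^2 + 5*w + 2) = (w - 5)*(w + 1)*(w + 4)*(w^2 + 3*w + 2) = (w - 5)*(w + 1)^2*(w + 4)*(w + 2)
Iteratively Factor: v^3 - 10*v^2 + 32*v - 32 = (v - 2)*(v^2 - 8*v + 16) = (v - 4)*(v - 2)*(v - 4)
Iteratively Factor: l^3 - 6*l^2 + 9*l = (l - 3)*(l^2 - 3*l) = l*(l - 3)*(l - 3)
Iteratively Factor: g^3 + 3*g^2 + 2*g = (g)*(g^2 + 3*g + 2) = g*(g + 2)*(g + 1)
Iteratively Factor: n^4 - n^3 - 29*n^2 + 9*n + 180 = (n - 3)*(n^3 + 2*n^2 - 23*n - 60) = (n - 5)*(n - 3)*(n^2 + 7*n + 12) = (n - 5)*(n - 3)*(n + 4)*(n + 3)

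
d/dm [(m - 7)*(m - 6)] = 2*m - 13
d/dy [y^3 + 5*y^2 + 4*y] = 3*y^2 + 10*y + 4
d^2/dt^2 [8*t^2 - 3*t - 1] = 16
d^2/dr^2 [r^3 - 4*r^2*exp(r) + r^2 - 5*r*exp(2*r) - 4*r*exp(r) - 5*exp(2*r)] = -4*r^2*exp(r) - 20*r*exp(2*r) - 20*r*exp(r) + 6*r - 40*exp(2*r) - 16*exp(r) + 2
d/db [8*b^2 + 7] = 16*b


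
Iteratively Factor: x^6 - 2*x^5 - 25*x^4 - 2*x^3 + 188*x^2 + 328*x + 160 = (x + 1)*(x^5 - 3*x^4 - 22*x^3 + 20*x^2 + 168*x + 160) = (x + 1)*(x + 2)*(x^4 - 5*x^3 - 12*x^2 + 44*x + 80) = (x - 4)*(x + 1)*(x + 2)*(x^3 - x^2 - 16*x - 20) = (x - 4)*(x + 1)*(x + 2)^2*(x^2 - 3*x - 10) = (x - 4)*(x + 1)*(x + 2)^3*(x - 5)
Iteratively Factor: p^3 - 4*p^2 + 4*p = (p)*(p^2 - 4*p + 4) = p*(p - 2)*(p - 2)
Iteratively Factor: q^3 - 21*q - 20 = (q + 4)*(q^2 - 4*q - 5) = (q - 5)*(q + 4)*(q + 1)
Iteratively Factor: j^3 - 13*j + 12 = (j + 4)*(j^2 - 4*j + 3) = (j - 3)*(j + 4)*(j - 1)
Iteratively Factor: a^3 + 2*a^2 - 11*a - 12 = (a + 4)*(a^2 - 2*a - 3) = (a - 3)*(a + 4)*(a + 1)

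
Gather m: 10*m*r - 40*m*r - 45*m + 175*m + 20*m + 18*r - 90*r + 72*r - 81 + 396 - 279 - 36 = m*(150 - 30*r)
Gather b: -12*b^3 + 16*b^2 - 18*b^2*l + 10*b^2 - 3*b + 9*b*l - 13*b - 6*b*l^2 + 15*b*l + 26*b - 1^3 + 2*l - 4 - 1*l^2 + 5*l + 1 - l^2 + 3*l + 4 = -12*b^3 + b^2*(26 - 18*l) + b*(-6*l^2 + 24*l + 10) - 2*l^2 + 10*l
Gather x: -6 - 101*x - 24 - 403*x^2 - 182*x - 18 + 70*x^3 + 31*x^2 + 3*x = 70*x^3 - 372*x^2 - 280*x - 48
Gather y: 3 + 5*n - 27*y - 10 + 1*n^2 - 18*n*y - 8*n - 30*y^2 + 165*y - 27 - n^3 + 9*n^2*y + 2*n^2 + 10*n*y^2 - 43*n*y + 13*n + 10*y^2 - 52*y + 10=-n^3 + 3*n^2 + 10*n + y^2*(10*n - 20) + y*(9*n^2 - 61*n + 86) - 24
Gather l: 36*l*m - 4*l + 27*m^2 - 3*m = l*(36*m - 4) + 27*m^2 - 3*m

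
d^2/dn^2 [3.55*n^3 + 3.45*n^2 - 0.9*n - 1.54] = 21.3*n + 6.9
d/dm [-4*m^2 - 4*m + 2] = -8*m - 4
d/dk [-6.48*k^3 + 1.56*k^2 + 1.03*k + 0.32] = -19.44*k^2 + 3.12*k + 1.03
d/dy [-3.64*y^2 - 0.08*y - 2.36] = -7.28*y - 0.08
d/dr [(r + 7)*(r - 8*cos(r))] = r + (r + 7)*(8*sin(r) + 1) - 8*cos(r)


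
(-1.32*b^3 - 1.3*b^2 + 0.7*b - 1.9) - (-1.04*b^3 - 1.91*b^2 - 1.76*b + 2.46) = -0.28*b^3 + 0.61*b^2 + 2.46*b - 4.36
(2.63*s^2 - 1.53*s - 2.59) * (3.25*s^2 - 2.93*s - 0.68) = 8.5475*s^4 - 12.6784*s^3 - 5.723*s^2 + 8.6291*s + 1.7612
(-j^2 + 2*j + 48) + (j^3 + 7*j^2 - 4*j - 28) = j^3 + 6*j^2 - 2*j + 20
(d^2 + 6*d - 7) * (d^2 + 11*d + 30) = d^4 + 17*d^3 + 89*d^2 + 103*d - 210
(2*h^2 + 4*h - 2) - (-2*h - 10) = 2*h^2 + 6*h + 8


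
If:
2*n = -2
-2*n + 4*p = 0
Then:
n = -1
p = -1/2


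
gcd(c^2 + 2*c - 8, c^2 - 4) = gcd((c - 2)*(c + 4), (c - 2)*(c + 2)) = c - 2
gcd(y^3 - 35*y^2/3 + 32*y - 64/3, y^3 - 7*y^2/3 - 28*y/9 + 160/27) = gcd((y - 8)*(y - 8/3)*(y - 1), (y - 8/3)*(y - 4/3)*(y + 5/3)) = y - 8/3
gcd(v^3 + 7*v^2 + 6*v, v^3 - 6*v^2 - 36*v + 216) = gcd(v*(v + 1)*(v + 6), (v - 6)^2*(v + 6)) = v + 6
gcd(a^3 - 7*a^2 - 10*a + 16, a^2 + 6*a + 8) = a + 2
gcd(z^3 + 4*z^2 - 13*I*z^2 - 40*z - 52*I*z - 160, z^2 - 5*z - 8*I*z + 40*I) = z - 8*I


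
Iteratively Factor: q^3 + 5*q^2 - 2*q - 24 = (q + 4)*(q^2 + q - 6) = (q + 3)*(q + 4)*(q - 2)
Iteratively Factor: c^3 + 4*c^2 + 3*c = (c)*(c^2 + 4*c + 3) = c*(c + 3)*(c + 1)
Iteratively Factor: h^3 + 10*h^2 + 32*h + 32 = (h + 4)*(h^2 + 6*h + 8) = (h + 2)*(h + 4)*(h + 4)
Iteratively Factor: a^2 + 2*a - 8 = (a - 2)*(a + 4)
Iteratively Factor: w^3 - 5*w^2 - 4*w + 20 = (w - 5)*(w^2 - 4) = (w - 5)*(w - 2)*(w + 2)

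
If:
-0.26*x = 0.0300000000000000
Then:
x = -0.12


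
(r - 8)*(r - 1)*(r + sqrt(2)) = r^3 - 9*r^2 + sqrt(2)*r^2 - 9*sqrt(2)*r + 8*r + 8*sqrt(2)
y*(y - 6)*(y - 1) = y^3 - 7*y^2 + 6*y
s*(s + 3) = s^2 + 3*s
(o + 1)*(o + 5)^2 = o^3 + 11*o^2 + 35*o + 25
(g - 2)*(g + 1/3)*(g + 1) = g^3 - 2*g^2/3 - 7*g/3 - 2/3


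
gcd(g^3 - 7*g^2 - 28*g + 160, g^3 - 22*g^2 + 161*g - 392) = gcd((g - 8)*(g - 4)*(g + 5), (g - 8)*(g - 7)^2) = g - 8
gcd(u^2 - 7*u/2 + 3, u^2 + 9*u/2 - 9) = u - 3/2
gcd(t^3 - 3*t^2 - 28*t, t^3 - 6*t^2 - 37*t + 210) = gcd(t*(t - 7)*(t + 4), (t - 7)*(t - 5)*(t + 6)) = t - 7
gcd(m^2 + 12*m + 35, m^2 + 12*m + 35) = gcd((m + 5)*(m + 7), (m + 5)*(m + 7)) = m^2 + 12*m + 35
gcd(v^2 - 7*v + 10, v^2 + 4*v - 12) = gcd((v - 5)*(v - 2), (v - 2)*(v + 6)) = v - 2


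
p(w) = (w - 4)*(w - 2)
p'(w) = 2*w - 6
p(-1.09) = 15.73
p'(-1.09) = -8.18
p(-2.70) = 31.49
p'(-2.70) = -11.40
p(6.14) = 8.86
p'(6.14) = 6.28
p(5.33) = 4.43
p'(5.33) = 4.66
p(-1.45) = 18.80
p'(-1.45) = -8.90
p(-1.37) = 18.10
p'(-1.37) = -8.74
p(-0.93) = 14.44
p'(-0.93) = -7.86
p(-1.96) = 23.60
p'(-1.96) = -9.92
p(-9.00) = 143.00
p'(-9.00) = -24.00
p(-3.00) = 35.00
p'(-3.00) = -12.00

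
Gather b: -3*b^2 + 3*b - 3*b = -3*b^2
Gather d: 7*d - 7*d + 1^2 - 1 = 0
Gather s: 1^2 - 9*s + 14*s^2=14*s^2 - 9*s + 1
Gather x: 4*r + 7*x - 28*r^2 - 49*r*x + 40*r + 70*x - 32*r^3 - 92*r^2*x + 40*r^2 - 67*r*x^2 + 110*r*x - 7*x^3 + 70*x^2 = -32*r^3 + 12*r^2 + 44*r - 7*x^3 + x^2*(70 - 67*r) + x*(-92*r^2 + 61*r + 77)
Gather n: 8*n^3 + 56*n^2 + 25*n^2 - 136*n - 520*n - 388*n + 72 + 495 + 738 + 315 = 8*n^3 + 81*n^2 - 1044*n + 1620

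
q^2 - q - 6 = (q - 3)*(q + 2)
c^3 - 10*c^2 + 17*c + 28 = (c - 7)*(c - 4)*(c + 1)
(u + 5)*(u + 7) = u^2 + 12*u + 35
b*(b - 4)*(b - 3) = b^3 - 7*b^2 + 12*b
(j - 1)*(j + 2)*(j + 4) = j^3 + 5*j^2 + 2*j - 8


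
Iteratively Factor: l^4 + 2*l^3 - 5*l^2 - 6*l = (l + 1)*(l^3 + l^2 - 6*l) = (l - 2)*(l + 1)*(l^2 + 3*l) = l*(l - 2)*(l + 1)*(l + 3)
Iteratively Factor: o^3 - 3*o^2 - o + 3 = (o - 1)*(o^2 - 2*o - 3) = (o - 1)*(o + 1)*(o - 3)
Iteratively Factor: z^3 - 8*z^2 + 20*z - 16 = (z - 2)*(z^2 - 6*z + 8) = (z - 2)^2*(z - 4)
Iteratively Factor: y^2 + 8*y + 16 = (y + 4)*(y + 4)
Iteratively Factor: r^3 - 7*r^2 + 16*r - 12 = (r - 2)*(r^2 - 5*r + 6) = (r - 2)^2*(r - 3)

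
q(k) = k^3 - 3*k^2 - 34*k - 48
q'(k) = 3*k^2 - 6*k - 34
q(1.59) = -105.62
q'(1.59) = -35.96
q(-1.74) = -3.19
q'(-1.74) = -14.48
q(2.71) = -142.27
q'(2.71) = -28.23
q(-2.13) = 1.15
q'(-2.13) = -7.61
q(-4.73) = -60.12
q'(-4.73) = 61.50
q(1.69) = -109.20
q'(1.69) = -35.57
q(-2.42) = 2.54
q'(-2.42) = -1.91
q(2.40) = -133.06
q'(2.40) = -31.12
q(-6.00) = -168.00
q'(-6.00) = 110.00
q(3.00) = -150.00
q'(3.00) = -25.00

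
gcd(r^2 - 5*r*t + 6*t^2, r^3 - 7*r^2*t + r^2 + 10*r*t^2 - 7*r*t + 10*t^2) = r - 2*t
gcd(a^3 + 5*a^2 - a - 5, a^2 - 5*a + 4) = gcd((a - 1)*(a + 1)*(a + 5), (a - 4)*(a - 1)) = a - 1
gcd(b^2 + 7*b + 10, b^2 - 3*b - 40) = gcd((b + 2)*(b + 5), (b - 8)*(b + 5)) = b + 5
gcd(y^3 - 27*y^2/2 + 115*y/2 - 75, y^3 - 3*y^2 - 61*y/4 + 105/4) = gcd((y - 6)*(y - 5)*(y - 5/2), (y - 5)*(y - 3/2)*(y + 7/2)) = y - 5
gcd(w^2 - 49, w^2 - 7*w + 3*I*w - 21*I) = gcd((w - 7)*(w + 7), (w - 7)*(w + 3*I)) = w - 7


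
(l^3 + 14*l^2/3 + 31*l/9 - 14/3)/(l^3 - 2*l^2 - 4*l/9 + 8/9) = (3*l^2 + 16*l + 21)/(3*l^2 - 4*l - 4)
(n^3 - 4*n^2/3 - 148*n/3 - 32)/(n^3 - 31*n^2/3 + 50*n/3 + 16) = (n + 6)/(n - 3)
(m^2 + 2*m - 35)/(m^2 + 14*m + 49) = (m - 5)/(m + 7)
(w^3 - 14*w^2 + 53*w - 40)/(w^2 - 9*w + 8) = w - 5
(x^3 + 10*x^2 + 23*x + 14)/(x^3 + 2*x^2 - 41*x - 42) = (x + 2)/(x - 6)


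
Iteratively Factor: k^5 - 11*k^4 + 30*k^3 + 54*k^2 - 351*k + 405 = (k - 3)*(k^4 - 8*k^3 + 6*k^2 + 72*k - 135) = (k - 3)^2*(k^3 - 5*k^2 - 9*k + 45) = (k - 3)^2*(k + 3)*(k^2 - 8*k + 15) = (k - 5)*(k - 3)^2*(k + 3)*(k - 3)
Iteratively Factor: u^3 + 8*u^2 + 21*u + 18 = (u + 3)*(u^2 + 5*u + 6) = (u + 2)*(u + 3)*(u + 3)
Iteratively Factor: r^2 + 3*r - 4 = (r - 1)*(r + 4)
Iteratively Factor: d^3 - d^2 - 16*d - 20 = (d + 2)*(d^2 - 3*d - 10) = (d - 5)*(d + 2)*(d + 2)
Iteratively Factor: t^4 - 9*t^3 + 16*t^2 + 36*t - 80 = (t - 4)*(t^3 - 5*t^2 - 4*t + 20) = (t - 4)*(t + 2)*(t^2 - 7*t + 10) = (t - 4)*(t - 2)*(t + 2)*(t - 5)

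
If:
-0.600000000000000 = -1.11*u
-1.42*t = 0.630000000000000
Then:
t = -0.44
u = 0.54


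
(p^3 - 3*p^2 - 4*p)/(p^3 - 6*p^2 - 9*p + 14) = p*(p^2 - 3*p - 4)/(p^3 - 6*p^2 - 9*p + 14)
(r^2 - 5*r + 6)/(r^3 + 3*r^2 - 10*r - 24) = (r - 2)/(r^2 + 6*r + 8)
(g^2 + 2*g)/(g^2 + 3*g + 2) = g/(g + 1)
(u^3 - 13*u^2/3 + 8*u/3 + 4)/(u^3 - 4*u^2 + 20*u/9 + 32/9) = 3*(u - 3)/(3*u - 8)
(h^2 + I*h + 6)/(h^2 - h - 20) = (h^2 + I*h + 6)/(h^2 - h - 20)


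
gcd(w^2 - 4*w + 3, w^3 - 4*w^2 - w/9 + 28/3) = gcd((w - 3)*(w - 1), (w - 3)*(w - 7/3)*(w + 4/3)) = w - 3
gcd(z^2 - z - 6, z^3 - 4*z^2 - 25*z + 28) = 1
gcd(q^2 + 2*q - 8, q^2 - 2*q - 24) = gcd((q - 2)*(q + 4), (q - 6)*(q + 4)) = q + 4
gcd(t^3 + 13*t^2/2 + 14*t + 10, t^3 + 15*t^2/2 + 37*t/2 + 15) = t^2 + 9*t/2 + 5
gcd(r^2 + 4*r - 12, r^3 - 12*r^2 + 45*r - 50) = r - 2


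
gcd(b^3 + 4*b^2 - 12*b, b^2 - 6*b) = b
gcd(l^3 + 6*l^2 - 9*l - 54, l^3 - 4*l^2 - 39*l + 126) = l^2 + 3*l - 18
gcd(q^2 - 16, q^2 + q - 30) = 1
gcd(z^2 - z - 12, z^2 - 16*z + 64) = 1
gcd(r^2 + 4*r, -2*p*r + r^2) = r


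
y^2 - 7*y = y*(y - 7)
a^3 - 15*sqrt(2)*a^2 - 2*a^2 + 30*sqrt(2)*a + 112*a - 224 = (a - 2)*(a - 8*sqrt(2))*(a - 7*sqrt(2))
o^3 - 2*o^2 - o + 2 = (o - 2)*(o - 1)*(o + 1)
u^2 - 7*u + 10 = (u - 5)*(u - 2)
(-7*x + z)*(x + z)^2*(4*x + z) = -28*x^4 - 59*x^3*z - 33*x^2*z^2 - x*z^3 + z^4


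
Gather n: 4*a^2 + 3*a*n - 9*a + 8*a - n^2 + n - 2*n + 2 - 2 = 4*a^2 - a - n^2 + n*(3*a - 1)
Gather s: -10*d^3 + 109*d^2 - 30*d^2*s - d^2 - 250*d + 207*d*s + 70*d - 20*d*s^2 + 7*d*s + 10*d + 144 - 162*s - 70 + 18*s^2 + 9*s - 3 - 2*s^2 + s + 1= -10*d^3 + 108*d^2 - 170*d + s^2*(16 - 20*d) + s*(-30*d^2 + 214*d - 152) + 72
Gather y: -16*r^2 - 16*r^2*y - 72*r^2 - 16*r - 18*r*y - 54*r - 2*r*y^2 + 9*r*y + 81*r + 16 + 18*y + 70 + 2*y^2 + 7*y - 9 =-88*r^2 + 11*r + y^2*(2 - 2*r) + y*(-16*r^2 - 9*r + 25) + 77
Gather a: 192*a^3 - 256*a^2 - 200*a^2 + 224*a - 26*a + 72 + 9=192*a^3 - 456*a^2 + 198*a + 81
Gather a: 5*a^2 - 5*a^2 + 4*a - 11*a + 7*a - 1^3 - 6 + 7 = 0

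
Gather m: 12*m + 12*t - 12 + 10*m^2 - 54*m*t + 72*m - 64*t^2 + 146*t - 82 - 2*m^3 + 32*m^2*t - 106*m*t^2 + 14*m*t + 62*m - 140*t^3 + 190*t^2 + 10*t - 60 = -2*m^3 + m^2*(32*t + 10) + m*(-106*t^2 - 40*t + 146) - 140*t^3 + 126*t^2 + 168*t - 154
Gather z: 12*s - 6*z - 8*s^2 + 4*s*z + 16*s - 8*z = -8*s^2 + 28*s + z*(4*s - 14)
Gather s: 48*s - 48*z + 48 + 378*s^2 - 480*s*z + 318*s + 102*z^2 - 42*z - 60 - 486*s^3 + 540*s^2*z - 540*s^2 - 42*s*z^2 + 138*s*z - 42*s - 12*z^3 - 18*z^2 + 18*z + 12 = -486*s^3 + s^2*(540*z - 162) + s*(-42*z^2 - 342*z + 324) - 12*z^3 + 84*z^2 - 72*z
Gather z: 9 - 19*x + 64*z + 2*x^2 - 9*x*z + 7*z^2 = 2*x^2 - 19*x + 7*z^2 + z*(64 - 9*x) + 9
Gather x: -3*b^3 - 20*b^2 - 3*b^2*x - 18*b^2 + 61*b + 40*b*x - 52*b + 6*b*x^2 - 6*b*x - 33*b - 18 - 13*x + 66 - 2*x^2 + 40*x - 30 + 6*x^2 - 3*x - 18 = -3*b^3 - 38*b^2 - 24*b + x^2*(6*b + 4) + x*(-3*b^2 + 34*b + 24)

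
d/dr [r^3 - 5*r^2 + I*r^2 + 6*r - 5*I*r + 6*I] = 3*r^2 + 2*r*(-5 + I) + 6 - 5*I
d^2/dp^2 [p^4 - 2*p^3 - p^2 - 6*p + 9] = 12*p^2 - 12*p - 2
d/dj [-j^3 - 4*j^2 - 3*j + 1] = -3*j^2 - 8*j - 3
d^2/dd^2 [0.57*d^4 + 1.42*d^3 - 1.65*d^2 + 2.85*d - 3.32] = 6.84*d^2 + 8.52*d - 3.3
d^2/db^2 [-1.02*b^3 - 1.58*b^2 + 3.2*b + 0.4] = -6.12*b - 3.16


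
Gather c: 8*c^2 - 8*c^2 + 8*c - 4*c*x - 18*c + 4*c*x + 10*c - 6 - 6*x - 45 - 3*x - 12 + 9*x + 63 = 0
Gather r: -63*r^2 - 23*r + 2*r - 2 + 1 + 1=-63*r^2 - 21*r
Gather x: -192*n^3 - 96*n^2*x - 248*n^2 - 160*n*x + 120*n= -192*n^3 - 248*n^2 + 120*n + x*(-96*n^2 - 160*n)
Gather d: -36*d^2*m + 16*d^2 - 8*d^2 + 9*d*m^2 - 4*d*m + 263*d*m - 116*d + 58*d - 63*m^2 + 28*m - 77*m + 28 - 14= d^2*(8 - 36*m) + d*(9*m^2 + 259*m - 58) - 63*m^2 - 49*m + 14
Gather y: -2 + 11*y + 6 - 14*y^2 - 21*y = -14*y^2 - 10*y + 4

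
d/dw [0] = 0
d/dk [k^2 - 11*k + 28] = 2*k - 11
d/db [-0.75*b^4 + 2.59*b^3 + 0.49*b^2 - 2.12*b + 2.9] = -3.0*b^3 + 7.77*b^2 + 0.98*b - 2.12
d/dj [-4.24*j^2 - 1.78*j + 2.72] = -8.48*j - 1.78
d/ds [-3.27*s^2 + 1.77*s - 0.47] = 1.77 - 6.54*s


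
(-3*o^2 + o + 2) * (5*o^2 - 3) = -15*o^4 + 5*o^3 + 19*o^2 - 3*o - 6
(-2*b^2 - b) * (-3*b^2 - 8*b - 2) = 6*b^4 + 19*b^3 + 12*b^2 + 2*b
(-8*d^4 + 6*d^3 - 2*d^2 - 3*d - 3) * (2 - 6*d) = 48*d^5 - 52*d^4 + 24*d^3 + 14*d^2 + 12*d - 6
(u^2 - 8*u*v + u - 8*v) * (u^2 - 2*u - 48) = u^4 - 8*u^3*v - u^3 + 8*u^2*v - 50*u^2 + 400*u*v - 48*u + 384*v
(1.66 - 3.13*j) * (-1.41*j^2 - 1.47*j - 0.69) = 4.4133*j^3 + 2.2605*j^2 - 0.2805*j - 1.1454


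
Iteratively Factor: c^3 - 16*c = (c + 4)*(c^2 - 4*c) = c*(c + 4)*(c - 4)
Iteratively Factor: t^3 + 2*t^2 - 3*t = (t + 3)*(t^2 - t) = (t - 1)*(t + 3)*(t)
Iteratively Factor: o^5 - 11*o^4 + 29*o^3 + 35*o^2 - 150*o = (o - 5)*(o^4 - 6*o^3 - o^2 + 30*o) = (o - 5)*(o - 3)*(o^3 - 3*o^2 - 10*o) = o*(o - 5)*(o - 3)*(o^2 - 3*o - 10) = o*(o - 5)*(o - 3)*(o + 2)*(o - 5)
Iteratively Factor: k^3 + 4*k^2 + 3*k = (k)*(k^2 + 4*k + 3) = k*(k + 1)*(k + 3)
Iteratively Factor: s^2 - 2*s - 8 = (s + 2)*(s - 4)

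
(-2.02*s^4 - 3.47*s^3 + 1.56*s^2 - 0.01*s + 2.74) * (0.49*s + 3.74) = -0.9898*s^5 - 9.2551*s^4 - 12.2134*s^3 + 5.8295*s^2 + 1.3052*s + 10.2476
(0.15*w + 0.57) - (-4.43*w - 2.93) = 4.58*w + 3.5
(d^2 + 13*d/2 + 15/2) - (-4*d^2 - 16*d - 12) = 5*d^2 + 45*d/2 + 39/2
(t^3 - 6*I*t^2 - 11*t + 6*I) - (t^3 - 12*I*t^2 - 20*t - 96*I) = 6*I*t^2 + 9*t + 102*I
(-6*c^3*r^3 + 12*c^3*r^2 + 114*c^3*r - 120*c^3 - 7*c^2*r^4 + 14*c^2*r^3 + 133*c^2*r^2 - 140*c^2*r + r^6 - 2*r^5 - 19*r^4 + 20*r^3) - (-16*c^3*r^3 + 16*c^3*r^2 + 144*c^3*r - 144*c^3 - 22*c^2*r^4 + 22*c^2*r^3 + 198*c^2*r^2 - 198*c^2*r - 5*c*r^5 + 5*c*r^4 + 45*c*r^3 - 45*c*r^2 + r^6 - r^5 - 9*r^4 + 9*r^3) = 10*c^3*r^3 - 4*c^3*r^2 - 30*c^3*r + 24*c^3 + 15*c^2*r^4 - 8*c^2*r^3 - 65*c^2*r^2 + 58*c^2*r + 5*c*r^5 - 5*c*r^4 - 45*c*r^3 + 45*c*r^2 - r^5 - 10*r^4 + 11*r^3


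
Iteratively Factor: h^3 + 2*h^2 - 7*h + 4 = (h - 1)*(h^2 + 3*h - 4) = (h - 1)*(h + 4)*(h - 1)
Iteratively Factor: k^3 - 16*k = (k - 4)*(k^2 + 4*k) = (k - 4)*(k + 4)*(k)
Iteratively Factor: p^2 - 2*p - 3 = (p - 3)*(p + 1)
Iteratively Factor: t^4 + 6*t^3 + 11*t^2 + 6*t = (t)*(t^3 + 6*t^2 + 11*t + 6) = t*(t + 1)*(t^2 + 5*t + 6) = t*(t + 1)*(t + 3)*(t + 2)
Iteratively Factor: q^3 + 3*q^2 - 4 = (q + 2)*(q^2 + q - 2) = (q + 2)^2*(q - 1)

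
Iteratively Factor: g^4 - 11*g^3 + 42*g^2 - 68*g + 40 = (g - 2)*(g^3 - 9*g^2 + 24*g - 20) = (g - 2)^2*(g^2 - 7*g + 10) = (g - 5)*(g - 2)^2*(g - 2)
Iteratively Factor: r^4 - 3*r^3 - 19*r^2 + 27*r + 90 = (r - 5)*(r^3 + 2*r^2 - 9*r - 18) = (r - 5)*(r + 2)*(r^2 - 9) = (r - 5)*(r + 2)*(r + 3)*(r - 3)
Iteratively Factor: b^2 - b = (b)*(b - 1)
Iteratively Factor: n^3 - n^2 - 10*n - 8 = (n - 4)*(n^2 + 3*n + 2) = (n - 4)*(n + 2)*(n + 1)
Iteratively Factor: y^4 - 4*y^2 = (y)*(y^3 - 4*y) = y^2*(y^2 - 4) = y^2*(y + 2)*(y - 2)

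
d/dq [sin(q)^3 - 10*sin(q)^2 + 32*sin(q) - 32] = (3*sin(q)^2 - 20*sin(q) + 32)*cos(q)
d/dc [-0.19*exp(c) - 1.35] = -0.19*exp(c)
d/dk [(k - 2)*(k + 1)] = 2*k - 1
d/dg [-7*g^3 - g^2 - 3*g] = -21*g^2 - 2*g - 3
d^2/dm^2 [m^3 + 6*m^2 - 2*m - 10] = 6*m + 12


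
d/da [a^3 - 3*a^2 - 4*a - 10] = 3*a^2 - 6*a - 4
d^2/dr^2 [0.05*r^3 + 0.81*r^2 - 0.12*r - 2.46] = 0.3*r + 1.62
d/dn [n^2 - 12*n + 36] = 2*n - 12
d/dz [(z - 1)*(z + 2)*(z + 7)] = 3*z^2 + 16*z + 5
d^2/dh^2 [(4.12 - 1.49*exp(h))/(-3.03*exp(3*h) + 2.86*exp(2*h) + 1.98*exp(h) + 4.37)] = (54.718164*exp(6*h) - 379.163898*exp(5*h) + 440.678084*exp(4*h) + 162.677783*exp(3*h) - 672.706104*exp(2*h) + 176.925914*exp(h) + 64.103093)*exp(h)/(27.818127*exp(9*h) - 78.772122*exp(8*h) + 19.818018*exp(7*h) - 40.805551*exp(6*h) + 214.266888*exp(5*h) + 16.43268*exp(4*h) + 17.349813*exp(3*h) - 215.247846*exp(2*h) - 113.435586*exp(h) - 83.453453)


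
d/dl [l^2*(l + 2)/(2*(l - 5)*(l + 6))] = l*(l^3 + 2*l^2 - 88*l - 120)/(2*(l^4 + 2*l^3 - 59*l^2 - 60*l + 900))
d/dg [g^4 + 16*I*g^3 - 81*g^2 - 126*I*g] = 4*g^3 + 48*I*g^2 - 162*g - 126*I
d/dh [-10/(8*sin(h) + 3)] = 80*cos(h)/(8*sin(h) + 3)^2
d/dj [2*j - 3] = 2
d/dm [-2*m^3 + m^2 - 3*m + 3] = -6*m^2 + 2*m - 3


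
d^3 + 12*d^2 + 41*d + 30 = (d + 1)*(d + 5)*(d + 6)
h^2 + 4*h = h*(h + 4)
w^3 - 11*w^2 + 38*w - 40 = (w - 5)*(w - 4)*(w - 2)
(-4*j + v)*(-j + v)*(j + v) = 4*j^3 - j^2*v - 4*j*v^2 + v^3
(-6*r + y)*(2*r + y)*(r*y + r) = -12*r^3*y - 12*r^3 - 4*r^2*y^2 - 4*r^2*y + r*y^3 + r*y^2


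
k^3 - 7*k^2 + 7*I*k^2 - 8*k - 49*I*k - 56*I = (k - 8)*(k + 1)*(k + 7*I)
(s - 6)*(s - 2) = s^2 - 8*s + 12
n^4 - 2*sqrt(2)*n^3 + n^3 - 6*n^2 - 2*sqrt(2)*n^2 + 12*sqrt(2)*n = n*(n - 2)*(n + 3)*(n - 2*sqrt(2))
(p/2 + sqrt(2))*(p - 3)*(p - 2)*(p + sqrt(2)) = p^4/2 - 5*p^3/2 + 3*sqrt(2)*p^3/2 - 15*sqrt(2)*p^2/2 + 5*p^2 - 10*p + 9*sqrt(2)*p + 12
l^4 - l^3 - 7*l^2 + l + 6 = (l - 3)*(l - 1)*(l + 1)*(l + 2)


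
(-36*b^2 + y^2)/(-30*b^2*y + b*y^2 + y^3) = (-6*b + y)/(y*(-5*b + y))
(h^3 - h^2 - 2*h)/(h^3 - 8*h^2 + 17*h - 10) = h*(h + 1)/(h^2 - 6*h + 5)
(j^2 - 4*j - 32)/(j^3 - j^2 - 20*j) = (j - 8)/(j*(j - 5))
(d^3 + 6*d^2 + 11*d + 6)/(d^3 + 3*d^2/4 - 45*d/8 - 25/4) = 8*(d^2 + 4*d + 3)/(8*d^2 - 10*d - 25)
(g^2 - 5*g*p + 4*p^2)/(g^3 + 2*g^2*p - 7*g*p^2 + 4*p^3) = (-g + 4*p)/(-g^2 - 3*g*p + 4*p^2)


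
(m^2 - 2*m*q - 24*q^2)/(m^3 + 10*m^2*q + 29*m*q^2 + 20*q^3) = (m - 6*q)/(m^2 + 6*m*q + 5*q^2)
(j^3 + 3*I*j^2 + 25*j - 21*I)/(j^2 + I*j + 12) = (j^2 + 6*I*j + 7)/(j + 4*I)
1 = 1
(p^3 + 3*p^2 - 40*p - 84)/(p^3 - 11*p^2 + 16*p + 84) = (p + 7)/(p - 7)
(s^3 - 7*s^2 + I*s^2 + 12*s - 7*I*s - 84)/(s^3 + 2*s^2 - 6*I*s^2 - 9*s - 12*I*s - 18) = (s^2 + s*(-7 + 4*I) - 28*I)/(s^2 + s*(2 - 3*I) - 6*I)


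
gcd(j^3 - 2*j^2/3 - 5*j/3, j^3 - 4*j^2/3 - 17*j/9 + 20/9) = j - 5/3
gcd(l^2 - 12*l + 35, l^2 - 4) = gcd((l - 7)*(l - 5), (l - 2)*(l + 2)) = 1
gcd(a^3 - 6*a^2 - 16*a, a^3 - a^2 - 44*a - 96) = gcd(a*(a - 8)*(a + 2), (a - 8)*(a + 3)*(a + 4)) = a - 8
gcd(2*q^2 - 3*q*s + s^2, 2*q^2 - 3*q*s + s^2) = 2*q^2 - 3*q*s + s^2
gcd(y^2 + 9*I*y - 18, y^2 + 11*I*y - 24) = y + 3*I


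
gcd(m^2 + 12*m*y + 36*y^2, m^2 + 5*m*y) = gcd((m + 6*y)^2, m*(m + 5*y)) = 1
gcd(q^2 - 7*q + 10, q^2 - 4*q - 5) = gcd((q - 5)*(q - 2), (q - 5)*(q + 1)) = q - 5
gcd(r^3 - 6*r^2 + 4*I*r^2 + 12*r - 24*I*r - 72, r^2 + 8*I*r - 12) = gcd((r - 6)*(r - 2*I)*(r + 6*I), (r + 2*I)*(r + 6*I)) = r + 6*I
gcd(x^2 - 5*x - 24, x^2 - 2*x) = 1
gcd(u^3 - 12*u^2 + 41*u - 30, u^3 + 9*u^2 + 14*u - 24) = u - 1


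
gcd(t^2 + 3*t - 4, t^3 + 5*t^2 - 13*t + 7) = t - 1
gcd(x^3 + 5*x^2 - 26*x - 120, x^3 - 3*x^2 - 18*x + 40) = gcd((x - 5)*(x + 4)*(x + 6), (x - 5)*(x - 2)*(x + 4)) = x^2 - x - 20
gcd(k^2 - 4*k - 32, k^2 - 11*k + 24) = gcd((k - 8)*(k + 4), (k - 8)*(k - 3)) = k - 8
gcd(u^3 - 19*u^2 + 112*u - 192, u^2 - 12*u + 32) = u - 8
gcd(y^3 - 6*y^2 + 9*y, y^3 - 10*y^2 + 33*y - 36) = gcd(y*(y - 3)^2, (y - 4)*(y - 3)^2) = y^2 - 6*y + 9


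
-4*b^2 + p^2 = (-2*b + p)*(2*b + p)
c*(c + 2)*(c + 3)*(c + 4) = c^4 + 9*c^3 + 26*c^2 + 24*c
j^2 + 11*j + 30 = (j + 5)*(j + 6)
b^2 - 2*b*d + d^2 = (-b + d)^2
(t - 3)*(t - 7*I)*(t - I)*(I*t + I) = I*t^4 + 8*t^3 - 2*I*t^3 - 16*t^2 - 10*I*t^2 - 24*t + 14*I*t + 21*I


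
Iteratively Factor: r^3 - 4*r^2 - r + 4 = (r - 4)*(r^2 - 1) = (r - 4)*(r - 1)*(r + 1)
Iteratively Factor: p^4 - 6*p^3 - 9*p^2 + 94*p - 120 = (p - 3)*(p^3 - 3*p^2 - 18*p + 40) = (p - 5)*(p - 3)*(p^2 + 2*p - 8) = (p - 5)*(p - 3)*(p + 4)*(p - 2)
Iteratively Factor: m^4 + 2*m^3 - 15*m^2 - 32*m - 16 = (m + 4)*(m^3 - 2*m^2 - 7*m - 4) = (m + 1)*(m + 4)*(m^2 - 3*m - 4) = (m - 4)*(m + 1)*(m + 4)*(m + 1)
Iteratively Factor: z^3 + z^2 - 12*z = (z + 4)*(z^2 - 3*z) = z*(z + 4)*(z - 3)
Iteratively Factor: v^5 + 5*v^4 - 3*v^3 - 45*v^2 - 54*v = (v + 3)*(v^4 + 2*v^3 - 9*v^2 - 18*v) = (v + 2)*(v + 3)*(v^3 - 9*v) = v*(v + 2)*(v + 3)*(v^2 - 9) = v*(v - 3)*(v + 2)*(v + 3)*(v + 3)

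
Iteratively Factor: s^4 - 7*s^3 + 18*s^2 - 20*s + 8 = (s - 2)*(s^3 - 5*s^2 + 8*s - 4) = (s - 2)^2*(s^2 - 3*s + 2) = (s - 2)^3*(s - 1)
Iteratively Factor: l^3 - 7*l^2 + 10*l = (l)*(l^2 - 7*l + 10) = l*(l - 5)*(l - 2)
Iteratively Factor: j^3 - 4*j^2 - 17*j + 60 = (j - 5)*(j^2 + j - 12) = (j - 5)*(j - 3)*(j + 4)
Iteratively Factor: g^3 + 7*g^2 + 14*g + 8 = (g + 1)*(g^2 + 6*g + 8) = (g + 1)*(g + 2)*(g + 4)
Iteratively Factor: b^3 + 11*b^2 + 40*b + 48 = (b + 4)*(b^2 + 7*b + 12) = (b + 3)*(b + 4)*(b + 4)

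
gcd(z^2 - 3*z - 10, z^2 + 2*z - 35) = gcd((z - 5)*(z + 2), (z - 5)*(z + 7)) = z - 5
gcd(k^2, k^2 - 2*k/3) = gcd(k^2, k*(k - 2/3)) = k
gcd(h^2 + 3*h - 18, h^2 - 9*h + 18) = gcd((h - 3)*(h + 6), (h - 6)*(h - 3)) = h - 3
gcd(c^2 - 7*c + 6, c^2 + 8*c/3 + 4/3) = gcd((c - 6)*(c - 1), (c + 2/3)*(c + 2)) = 1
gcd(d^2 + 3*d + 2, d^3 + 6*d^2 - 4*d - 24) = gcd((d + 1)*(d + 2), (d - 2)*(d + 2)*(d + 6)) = d + 2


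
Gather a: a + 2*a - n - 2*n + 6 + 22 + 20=3*a - 3*n + 48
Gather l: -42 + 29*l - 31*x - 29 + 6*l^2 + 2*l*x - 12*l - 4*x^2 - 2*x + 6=6*l^2 + l*(2*x + 17) - 4*x^2 - 33*x - 65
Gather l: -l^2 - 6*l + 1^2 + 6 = -l^2 - 6*l + 7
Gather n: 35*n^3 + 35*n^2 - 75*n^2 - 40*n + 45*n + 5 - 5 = 35*n^3 - 40*n^2 + 5*n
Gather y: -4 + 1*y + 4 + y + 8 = 2*y + 8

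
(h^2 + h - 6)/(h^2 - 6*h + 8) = (h + 3)/(h - 4)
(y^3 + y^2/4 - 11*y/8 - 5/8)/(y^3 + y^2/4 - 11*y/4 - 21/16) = 2*(4*y^2 - y - 5)/(8*y^2 - 2*y - 21)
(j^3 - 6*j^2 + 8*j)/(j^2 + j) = (j^2 - 6*j + 8)/(j + 1)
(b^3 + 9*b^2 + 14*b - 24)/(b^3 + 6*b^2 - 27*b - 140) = (b^2 + 5*b - 6)/(b^2 + 2*b - 35)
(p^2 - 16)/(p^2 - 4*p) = (p + 4)/p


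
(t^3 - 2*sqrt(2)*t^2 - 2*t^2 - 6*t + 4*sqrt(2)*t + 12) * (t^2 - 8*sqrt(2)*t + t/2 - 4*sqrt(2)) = t^5 - 10*sqrt(2)*t^4 - 3*t^4/2 + 15*sqrt(2)*t^3 + 25*t^3 - 39*t^2 + 58*sqrt(2)*t^2 - 72*sqrt(2)*t - 26*t - 48*sqrt(2)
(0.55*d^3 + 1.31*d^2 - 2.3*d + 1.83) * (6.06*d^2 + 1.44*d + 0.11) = 3.333*d^5 + 8.7306*d^4 - 11.9911*d^3 + 7.9219*d^2 + 2.3822*d + 0.2013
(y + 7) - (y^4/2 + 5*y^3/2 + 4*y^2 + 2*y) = -y^4/2 - 5*y^3/2 - 4*y^2 - y + 7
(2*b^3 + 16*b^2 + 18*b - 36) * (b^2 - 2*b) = 2*b^5 + 12*b^4 - 14*b^3 - 72*b^2 + 72*b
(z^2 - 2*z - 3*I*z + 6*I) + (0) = z^2 - 2*z - 3*I*z + 6*I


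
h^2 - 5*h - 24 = (h - 8)*(h + 3)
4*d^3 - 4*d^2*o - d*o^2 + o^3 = (-2*d + o)*(-d + o)*(2*d + o)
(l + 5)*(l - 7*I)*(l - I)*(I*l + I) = I*l^4 + 8*l^3 + 6*I*l^3 + 48*l^2 - 2*I*l^2 + 40*l - 42*I*l - 35*I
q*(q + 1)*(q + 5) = q^3 + 6*q^2 + 5*q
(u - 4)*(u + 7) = u^2 + 3*u - 28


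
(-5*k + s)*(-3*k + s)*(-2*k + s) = -30*k^3 + 31*k^2*s - 10*k*s^2 + s^3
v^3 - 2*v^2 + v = v*(v - 1)^2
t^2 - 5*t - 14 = (t - 7)*(t + 2)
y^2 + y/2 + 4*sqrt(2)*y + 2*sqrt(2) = (y + 1/2)*(y + 4*sqrt(2))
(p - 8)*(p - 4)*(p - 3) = p^3 - 15*p^2 + 68*p - 96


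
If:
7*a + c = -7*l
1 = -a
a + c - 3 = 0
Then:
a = -1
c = 4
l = 3/7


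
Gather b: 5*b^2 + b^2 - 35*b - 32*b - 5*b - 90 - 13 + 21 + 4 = 6*b^2 - 72*b - 78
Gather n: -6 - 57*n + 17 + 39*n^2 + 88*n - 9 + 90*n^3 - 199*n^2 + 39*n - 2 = 90*n^3 - 160*n^2 + 70*n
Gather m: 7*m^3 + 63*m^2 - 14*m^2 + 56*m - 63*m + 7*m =7*m^3 + 49*m^2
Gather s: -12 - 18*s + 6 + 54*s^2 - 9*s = 54*s^2 - 27*s - 6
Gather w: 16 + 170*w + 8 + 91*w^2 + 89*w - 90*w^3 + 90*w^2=-90*w^3 + 181*w^2 + 259*w + 24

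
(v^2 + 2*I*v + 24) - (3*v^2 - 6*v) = -2*v^2 + 6*v + 2*I*v + 24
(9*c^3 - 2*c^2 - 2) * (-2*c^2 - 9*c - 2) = -18*c^5 - 77*c^4 + 8*c^2 + 18*c + 4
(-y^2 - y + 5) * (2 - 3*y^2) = 3*y^4 + 3*y^3 - 17*y^2 - 2*y + 10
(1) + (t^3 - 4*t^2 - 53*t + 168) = t^3 - 4*t^2 - 53*t + 169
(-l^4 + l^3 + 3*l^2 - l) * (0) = 0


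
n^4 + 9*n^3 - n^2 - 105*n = n*(n - 3)*(n + 5)*(n + 7)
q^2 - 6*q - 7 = (q - 7)*(q + 1)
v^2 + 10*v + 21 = (v + 3)*(v + 7)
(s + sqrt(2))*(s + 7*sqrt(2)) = s^2 + 8*sqrt(2)*s + 14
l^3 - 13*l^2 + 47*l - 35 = (l - 7)*(l - 5)*(l - 1)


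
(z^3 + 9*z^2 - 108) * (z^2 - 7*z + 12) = z^5 + 2*z^4 - 51*z^3 + 756*z - 1296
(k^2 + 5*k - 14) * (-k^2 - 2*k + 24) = -k^4 - 7*k^3 + 28*k^2 + 148*k - 336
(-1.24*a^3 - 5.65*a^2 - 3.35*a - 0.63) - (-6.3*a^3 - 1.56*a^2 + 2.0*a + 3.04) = 5.06*a^3 - 4.09*a^2 - 5.35*a - 3.67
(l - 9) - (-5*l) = 6*l - 9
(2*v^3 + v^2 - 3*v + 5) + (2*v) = 2*v^3 + v^2 - v + 5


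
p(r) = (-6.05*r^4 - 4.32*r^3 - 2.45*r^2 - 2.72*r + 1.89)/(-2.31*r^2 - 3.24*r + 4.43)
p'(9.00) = 45.44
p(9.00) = 203.29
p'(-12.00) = -64.50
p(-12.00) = 408.90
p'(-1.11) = 3.93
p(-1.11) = -0.27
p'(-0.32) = -0.16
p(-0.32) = 0.49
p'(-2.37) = 1127.84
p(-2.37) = 160.22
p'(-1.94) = 145.33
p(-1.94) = -27.80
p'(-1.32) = 8.81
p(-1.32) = -1.54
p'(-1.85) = 83.40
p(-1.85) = -17.86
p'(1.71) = 6.62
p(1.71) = 10.59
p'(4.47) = 21.87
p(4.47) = 50.89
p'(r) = (4.62*r + 3.24)*(-6.05*r^4 - 4.32*r^3 - 2.45*r^2 - 2.72*r + 1.89)/(-2.31*r^2 - 3.24*r + 4.43)^2 + (-24.2*r^3 - 12.96*r^2 - 4.9*r - 2.72)/(-2.31*r^2 - 3.24*r + 4.43)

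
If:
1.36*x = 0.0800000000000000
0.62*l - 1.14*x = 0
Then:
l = 0.11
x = 0.06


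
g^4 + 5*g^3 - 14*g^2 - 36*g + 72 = (g - 2)^2*(g + 3)*(g + 6)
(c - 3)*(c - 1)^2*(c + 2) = c^4 - 3*c^3 - 3*c^2 + 11*c - 6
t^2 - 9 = (t - 3)*(t + 3)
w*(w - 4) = w^2 - 4*w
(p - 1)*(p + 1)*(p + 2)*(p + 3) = p^4 + 5*p^3 + 5*p^2 - 5*p - 6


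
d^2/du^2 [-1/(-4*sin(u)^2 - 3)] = 8*(-8*sin(u)^4 + 18*sin(u)^2 - 3)/(4*sin(u)^2 + 3)^3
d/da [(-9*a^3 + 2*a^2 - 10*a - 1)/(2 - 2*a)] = (18*a^3 - 29*a^2 + 4*a - 11)/(2*(a^2 - 2*a + 1))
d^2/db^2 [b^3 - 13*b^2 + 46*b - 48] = 6*b - 26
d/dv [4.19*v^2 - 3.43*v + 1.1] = 8.38*v - 3.43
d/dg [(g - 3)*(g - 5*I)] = 2*g - 3 - 5*I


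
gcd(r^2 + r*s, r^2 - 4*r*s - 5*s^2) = r + s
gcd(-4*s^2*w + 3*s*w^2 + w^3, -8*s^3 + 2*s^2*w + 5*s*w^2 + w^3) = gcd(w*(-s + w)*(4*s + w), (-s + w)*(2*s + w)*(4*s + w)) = 4*s^2 - 3*s*w - w^2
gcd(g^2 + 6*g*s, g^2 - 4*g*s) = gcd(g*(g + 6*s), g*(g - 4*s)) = g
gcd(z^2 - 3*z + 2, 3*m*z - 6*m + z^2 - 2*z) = z - 2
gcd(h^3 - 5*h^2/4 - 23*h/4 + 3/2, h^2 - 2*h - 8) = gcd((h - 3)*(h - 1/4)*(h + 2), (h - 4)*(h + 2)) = h + 2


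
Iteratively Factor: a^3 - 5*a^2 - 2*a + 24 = (a + 2)*(a^2 - 7*a + 12) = (a - 3)*(a + 2)*(a - 4)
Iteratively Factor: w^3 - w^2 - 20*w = (w + 4)*(w^2 - 5*w) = w*(w + 4)*(w - 5)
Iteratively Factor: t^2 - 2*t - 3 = (t - 3)*(t + 1)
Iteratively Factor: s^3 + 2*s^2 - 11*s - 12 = (s + 1)*(s^2 + s - 12) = (s - 3)*(s + 1)*(s + 4)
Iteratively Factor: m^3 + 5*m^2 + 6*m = (m + 3)*(m^2 + 2*m) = (m + 2)*(m + 3)*(m)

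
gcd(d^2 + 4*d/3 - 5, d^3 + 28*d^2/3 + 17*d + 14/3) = 1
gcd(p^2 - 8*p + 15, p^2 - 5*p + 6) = p - 3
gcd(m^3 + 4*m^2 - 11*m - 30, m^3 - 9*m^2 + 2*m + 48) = m^2 - m - 6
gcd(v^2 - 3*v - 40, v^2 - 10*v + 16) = v - 8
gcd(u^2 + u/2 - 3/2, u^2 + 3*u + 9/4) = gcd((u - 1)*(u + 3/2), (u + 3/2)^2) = u + 3/2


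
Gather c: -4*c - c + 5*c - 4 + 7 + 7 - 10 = 0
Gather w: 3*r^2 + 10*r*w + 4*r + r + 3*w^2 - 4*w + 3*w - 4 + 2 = 3*r^2 + 5*r + 3*w^2 + w*(10*r - 1) - 2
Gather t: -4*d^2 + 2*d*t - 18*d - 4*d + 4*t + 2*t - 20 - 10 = -4*d^2 - 22*d + t*(2*d + 6) - 30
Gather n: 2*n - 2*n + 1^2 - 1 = 0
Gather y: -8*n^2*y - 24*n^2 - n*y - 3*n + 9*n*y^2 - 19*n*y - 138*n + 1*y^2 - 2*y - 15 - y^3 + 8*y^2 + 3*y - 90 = -24*n^2 - 141*n - y^3 + y^2*(9*n + 9) + y*(-8*n^2 - 20*n + 1) - 105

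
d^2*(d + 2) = d^3 + 2*d^2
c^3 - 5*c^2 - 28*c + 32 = (c - 8)*(c - 1)*(c + 4)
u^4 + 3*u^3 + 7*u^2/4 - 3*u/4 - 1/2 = (u - 1/2)*(u + 1/2)*(u + 1)*(u + 2)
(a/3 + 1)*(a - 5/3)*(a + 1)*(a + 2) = a^4/3 + 13*a^3/9 + a^2/3 - 37*a/9 - 10/3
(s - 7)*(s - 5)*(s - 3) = s^3 - 15*s^2 + 71*s - 105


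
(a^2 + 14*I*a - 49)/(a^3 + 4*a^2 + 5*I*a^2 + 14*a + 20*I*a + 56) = (a + 7*I)/(a^2 + 2*a*(2 - I) - 8*I)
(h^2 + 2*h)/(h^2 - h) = (h + 2)/(h - 1)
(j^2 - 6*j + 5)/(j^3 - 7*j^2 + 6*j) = (j - 5)/(j*(j - 6))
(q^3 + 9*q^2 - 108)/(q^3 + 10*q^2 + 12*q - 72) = (q - 3)/(q - 2)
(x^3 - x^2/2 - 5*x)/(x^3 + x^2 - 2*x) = (x - 5/2)/(x - 1)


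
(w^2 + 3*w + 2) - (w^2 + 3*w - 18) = 20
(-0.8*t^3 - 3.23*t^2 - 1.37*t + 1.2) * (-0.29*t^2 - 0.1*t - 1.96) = 0.232*t^5 + 1.0167*t^4 + 2.2883*t^3 + 6.1198*t^2 + 2.5652*t - 2.352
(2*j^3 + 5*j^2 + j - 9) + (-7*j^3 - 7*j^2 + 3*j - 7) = -5*j^3 - 2*j^2 + 4*j - 16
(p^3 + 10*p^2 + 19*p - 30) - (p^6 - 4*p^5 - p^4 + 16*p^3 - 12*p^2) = -p^6 + 4*p^5 + p^4 - 15*p^3 + 22*p^2 + 19*p - 30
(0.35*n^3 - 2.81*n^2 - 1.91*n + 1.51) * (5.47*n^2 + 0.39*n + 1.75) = 1.9145*n^5 - 15.2342*n^4 - 10.9311*n^3 + 2.5973*n^2 - 2.7536*n + 2.6425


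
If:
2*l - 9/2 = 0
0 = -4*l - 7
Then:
No Solution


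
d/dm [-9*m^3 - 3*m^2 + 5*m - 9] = -27*m^2 - 6*m + 5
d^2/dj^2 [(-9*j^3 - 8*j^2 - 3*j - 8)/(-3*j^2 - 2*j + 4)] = 2*(123*j^3 + 288*j^2 + 684*j + 280)/(27*j^6 + 54*j^5 - 72*j^4 - 136*j^3 + 96*j^2 + 96*j - 64)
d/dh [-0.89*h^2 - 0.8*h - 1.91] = -1.78*h - 0.8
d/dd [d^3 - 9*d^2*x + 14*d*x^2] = 3*d^2 - 18*d*x + 14*x^2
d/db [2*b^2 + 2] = 4*b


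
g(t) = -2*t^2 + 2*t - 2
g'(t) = 2 - 4*t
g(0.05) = -1.90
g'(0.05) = 1.80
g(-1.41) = -8.80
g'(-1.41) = 7.64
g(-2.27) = -16.85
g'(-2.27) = 11.08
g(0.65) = -1.54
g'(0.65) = -0.60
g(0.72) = -1.60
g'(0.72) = -0.88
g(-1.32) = -8.12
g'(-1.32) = 7.28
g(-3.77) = -37.97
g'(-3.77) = 17.08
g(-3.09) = -27.28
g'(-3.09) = 14.36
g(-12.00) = -314.00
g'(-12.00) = 50.00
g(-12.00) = -314.00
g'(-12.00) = 50.00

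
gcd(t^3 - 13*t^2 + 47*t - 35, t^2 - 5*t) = t - 5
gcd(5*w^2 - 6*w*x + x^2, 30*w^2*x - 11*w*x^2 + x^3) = -5*w + x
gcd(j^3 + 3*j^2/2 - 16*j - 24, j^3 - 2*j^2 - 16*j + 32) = j^2 - 16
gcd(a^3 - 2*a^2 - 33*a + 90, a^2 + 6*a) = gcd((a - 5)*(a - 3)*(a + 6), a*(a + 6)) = a + 6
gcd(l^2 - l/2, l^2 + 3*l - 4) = 1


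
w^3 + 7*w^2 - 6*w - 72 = (w - 3)*(w + 4)*(w + 6)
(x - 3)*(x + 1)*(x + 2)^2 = x^4 + 2*x^3 - 7*x^2 - 20*x - 12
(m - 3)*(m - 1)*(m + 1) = m^3 - 3*m^2 - m + 3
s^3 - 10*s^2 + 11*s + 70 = (s - 7)*(s - 5)*(s + 2)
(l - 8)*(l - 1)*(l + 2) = l^3 - 7*l^2 - 10*l + 16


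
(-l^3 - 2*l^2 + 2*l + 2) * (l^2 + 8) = -l^5 - 2*l^4 - 6*l^3 - 14*l^2 + 16*l + 16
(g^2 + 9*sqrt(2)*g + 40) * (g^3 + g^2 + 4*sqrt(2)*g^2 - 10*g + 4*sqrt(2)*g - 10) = g^5 + g^4 + 13*sqrt(2)*g^4 + 13*sqrt(2)*g^3 + 102*g^3 + 70*sqrt(2)*g^2 + 102*g^2 - 400*g + 70*sqrt(2)*g - 400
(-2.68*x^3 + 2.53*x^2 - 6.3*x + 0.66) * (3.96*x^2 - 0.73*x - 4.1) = -10.6128*x^5 + 11.9752*x^4 - 15.8069*x^3 - 3.1604*x^2 + 25.3482*x - 2.706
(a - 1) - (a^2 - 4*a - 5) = -a^2 + 5*a + 4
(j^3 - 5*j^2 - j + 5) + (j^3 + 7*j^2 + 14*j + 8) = 2*j^3 + 2*j^2 + 13*j + 13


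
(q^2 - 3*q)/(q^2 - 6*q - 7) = q*(3 - q)/(-q^2 + 6*q + 7)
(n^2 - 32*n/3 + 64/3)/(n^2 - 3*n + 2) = (3*n^2 - 32*n + 64)/(3*(n^2 - 3*n + 2))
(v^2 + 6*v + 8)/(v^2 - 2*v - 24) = (v + 2)/(v - 6)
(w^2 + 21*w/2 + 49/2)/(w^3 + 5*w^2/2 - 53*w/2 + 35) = (2*w + 7)/(2*w^2 - 9*w + 10)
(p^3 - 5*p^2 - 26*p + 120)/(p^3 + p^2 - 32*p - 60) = (p - 4)/(p + 2)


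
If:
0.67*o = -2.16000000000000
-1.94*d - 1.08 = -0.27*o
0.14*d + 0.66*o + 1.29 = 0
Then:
No Solution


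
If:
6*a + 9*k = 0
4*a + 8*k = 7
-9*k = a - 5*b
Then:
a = -21/4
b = 21/4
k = 7/2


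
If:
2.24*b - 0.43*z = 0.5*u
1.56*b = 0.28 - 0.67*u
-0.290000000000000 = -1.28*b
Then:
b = 0.23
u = -0.11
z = 1.31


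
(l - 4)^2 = l^2 - 8*l + 16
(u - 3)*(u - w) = u^2 - u*w - 3*u + 3*w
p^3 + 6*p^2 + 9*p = p*(p + 3)^2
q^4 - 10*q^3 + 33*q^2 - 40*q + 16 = (q - 4)^2*(q - 1)^2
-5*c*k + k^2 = k*(-5*c + k)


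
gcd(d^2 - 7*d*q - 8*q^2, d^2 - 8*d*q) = -d + 8*q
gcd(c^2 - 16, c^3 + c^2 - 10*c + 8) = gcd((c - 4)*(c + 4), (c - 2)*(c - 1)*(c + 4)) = c + 4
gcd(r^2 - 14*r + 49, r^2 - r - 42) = r - 7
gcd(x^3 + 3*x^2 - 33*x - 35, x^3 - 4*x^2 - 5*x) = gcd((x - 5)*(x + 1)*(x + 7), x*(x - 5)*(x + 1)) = x^2 - 4*x - 5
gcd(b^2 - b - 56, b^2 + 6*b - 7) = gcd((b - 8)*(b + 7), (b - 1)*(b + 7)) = b + 7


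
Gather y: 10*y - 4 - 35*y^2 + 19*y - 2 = -35*y^2 + 29*y - 6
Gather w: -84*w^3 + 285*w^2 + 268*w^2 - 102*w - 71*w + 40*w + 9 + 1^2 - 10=-84*w^3 + 553*w^2 - 133*w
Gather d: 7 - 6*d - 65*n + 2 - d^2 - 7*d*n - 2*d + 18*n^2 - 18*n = -d^2 + d*(-7*n - 8) + 18*n^2 - 83*n + 9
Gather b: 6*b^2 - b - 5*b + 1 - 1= 6*b^2 - 6*b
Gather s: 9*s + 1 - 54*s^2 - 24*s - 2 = -54*s^2 - 15*s - 1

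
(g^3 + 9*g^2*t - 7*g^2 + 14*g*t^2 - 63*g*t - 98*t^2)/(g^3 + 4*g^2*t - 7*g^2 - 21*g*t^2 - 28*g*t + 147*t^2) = (-g - 2*t)/(-g + 3*t)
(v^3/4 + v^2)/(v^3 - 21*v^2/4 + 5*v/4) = v*(v + 4)/(4*v^2 - 21*v + 5)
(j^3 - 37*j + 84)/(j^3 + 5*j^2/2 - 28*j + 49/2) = 2*(j^2 - 7*j + 12)/(2*j^2 - 9*j + 7)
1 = 1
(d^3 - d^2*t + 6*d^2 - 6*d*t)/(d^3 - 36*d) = (d - t)/(d - 6)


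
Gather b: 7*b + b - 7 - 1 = 8*b - 8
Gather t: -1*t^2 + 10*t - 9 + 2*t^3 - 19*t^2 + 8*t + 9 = 2*t^3 - 20*t^2 + 18*t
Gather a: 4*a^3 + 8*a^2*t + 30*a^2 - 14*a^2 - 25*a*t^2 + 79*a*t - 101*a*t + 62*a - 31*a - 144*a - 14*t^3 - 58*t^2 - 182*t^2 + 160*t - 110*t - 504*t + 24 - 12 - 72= 4*a^3 + a^2*(8*t + 16) + a*(-25*t^2 - 22*t - 113) - 14*t^3 - 240*t^2 - 454*t - 60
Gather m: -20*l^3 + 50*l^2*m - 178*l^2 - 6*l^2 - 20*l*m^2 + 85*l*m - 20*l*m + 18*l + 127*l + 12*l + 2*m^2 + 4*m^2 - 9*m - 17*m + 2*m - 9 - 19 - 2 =-20*l^3 - 184*l^2 + 157*l + m^2*(6 - 20*l) + m*(50*l^2 + 65*l - 24) - 30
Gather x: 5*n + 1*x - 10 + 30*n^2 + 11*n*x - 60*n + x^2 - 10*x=30*n^2 - 55*n + x^2 + x*(11*n - 9) - 10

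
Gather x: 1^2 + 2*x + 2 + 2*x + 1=4*x + 4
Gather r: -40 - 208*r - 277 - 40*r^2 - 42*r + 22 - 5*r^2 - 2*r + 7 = -45*r^2 - 252*r - 288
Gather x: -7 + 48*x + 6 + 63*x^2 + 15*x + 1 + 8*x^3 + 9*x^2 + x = 8*x^3 + 72*x^2 + 64*x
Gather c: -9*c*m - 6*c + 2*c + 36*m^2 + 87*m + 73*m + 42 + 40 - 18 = c*(-9*m - 4) + 36*m^2 + 160*m + 64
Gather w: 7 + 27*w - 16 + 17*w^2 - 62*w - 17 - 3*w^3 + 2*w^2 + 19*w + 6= -3*w^3 + 19*w^2 - 16*w - 20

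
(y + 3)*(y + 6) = y^2 + 9*y + 18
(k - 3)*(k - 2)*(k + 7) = k^3 + 2*k^2 - 29*k + 42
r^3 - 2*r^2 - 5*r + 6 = (r - 3)*(r - 1)*(r + 2)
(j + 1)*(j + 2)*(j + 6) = j^3 + 9*j^2 + 20*j + 12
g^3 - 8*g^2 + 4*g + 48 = (g - 6)*(g - 4)*(g + 2)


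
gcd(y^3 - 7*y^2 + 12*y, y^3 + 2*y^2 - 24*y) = y^2 - 4*y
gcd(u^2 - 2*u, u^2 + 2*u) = u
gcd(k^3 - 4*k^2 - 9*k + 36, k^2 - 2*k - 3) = k - 3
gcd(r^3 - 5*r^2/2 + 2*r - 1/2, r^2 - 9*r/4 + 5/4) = r - 1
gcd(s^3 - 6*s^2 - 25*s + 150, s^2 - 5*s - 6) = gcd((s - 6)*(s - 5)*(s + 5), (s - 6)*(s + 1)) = s - 6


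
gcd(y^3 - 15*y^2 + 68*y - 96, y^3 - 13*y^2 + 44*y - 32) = y^2 - 12*y + 32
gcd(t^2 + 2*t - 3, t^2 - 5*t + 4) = t - 1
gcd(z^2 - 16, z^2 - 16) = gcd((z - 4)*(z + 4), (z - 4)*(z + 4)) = z^2 - 16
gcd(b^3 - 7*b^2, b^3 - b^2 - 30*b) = b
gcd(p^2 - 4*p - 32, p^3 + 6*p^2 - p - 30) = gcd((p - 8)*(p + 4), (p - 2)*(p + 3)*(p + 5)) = 1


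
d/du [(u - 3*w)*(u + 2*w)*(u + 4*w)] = 3*u^2 + 6*u*w - 10*w^2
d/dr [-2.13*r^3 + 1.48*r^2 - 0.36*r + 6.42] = -6.39*r^2 + 2.96*r - 0.36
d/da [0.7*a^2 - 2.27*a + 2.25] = 1.4*a - 2.27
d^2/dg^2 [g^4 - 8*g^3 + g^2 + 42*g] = 12*g^2 - 48*g + 2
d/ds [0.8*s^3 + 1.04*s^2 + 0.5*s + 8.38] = 2.4*s^2 + 2.08*s + 0.5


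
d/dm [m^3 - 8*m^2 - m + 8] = 3*m^2 - 16*m - 1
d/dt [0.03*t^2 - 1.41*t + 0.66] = 0.06*t - 1.41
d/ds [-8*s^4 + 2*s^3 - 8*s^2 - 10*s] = -32*s^3 + 6*s^2 - 16*s - 10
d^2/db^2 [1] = 0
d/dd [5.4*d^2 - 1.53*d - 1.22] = 10.8*d - 1.53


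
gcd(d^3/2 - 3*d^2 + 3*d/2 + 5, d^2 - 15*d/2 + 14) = 1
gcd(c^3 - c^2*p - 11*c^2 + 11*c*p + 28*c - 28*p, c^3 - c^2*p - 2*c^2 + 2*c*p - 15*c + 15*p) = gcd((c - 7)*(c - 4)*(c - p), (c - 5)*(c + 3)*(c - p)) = -c + p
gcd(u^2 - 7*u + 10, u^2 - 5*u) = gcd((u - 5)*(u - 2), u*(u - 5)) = u - 5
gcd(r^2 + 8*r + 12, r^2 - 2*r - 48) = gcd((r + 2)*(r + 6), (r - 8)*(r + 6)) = r + 6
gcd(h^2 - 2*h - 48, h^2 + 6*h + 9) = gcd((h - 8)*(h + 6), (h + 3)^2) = 1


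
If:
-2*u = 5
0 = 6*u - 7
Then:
No Solution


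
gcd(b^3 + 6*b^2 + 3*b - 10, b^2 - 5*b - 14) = b + 2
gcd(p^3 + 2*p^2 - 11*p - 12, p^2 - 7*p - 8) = p + 1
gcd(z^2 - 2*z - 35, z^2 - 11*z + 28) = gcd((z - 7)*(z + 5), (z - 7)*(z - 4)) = z - 7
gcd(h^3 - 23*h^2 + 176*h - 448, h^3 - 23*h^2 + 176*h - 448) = h^3 - 23*h^2 + 176*h - 448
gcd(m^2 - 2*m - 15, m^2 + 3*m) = m + 3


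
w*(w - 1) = w^2 - w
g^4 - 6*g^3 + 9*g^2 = g^2*(g - 3)^2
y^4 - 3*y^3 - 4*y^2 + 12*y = y*(y - 3)*(y - 2)*(y + 2)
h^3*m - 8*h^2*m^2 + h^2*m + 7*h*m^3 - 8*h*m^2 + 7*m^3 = (h - 7*m)*(h - m)*(h*m + m)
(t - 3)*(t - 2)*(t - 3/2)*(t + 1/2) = t^4 - 6*t^3 + 41*t^2/4 - 9*t/4 - 9/2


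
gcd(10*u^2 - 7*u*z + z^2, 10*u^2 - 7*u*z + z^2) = 10*u^2 - 7*u*z + z^2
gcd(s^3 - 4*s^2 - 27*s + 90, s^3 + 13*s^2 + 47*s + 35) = s + 5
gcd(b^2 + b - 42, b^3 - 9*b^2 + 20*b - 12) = b - 6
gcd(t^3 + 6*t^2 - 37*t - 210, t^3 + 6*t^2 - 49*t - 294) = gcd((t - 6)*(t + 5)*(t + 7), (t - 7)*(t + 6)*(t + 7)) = t + 7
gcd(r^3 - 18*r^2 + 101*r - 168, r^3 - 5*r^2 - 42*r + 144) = r^2 - 11*r + 24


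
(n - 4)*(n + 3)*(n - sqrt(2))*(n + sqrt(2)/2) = n^4 - n^3 - sqrt(2)*n^3/2 - 13*n^2 + sqrt(2)*n^2/2 + n + 6*sqrt(2)*n + 12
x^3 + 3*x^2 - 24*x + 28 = (x - 2)^2*(x + 7)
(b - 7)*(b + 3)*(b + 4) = b^3 - 37*b - 84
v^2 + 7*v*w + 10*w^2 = (v + 2*w)*(v + 5*w)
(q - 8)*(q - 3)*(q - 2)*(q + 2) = q^4 - 11*q^3 + 20*q^2 + 44*q - 96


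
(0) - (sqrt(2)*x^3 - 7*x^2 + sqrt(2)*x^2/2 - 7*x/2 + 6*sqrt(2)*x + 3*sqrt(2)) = -sqrt(2)*x^3 - sqrt(2)*x^2/2 + 7*x^2 - 6*sqrt(2)*x + 7*x/2 - 3*sqrt(2)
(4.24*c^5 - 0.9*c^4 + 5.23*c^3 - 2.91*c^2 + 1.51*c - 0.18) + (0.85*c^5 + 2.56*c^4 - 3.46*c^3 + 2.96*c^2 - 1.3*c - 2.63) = 5.09*c^5 + 1.66*c^4 + 1.77*c^3 + 0.0499999999999998*c^2 + 0.21*c - 2.81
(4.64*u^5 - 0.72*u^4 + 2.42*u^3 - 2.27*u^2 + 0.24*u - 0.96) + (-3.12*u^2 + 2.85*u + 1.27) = 4.64*u^5 - 0.72*u^4 + 2.42*u^3 - 5.39*u^2 + 3.09*u + 0.31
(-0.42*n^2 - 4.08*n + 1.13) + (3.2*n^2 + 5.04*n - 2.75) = 2.78*n^2 + 0.96*n - 1.62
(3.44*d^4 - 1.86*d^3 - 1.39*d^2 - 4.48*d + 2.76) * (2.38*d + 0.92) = 8.1872*d^5 - 1.262*d^4 - 5.0194*d^3 - 11.9412*d^2 + 2.4472*d + 2.5392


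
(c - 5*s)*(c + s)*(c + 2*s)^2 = c^4 - 17*c^2*s^2 - 36*c*s^3 - 20*s^4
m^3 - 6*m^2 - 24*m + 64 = (m - 8)*(m - 2)*(m + 4)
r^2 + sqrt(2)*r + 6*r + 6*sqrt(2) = (r + 6)*(r + sqrt(2))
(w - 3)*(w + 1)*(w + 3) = w^3 + w^2 - 9*w - 9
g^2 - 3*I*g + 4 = (g - 4*I)*(g + I)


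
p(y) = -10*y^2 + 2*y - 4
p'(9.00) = -178.00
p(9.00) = -796.00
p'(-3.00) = 62.00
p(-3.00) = -100.00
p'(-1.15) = 25.00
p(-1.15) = -19.52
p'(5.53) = -108.60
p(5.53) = -298.75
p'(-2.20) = 46.00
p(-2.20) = -56.80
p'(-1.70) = 36.00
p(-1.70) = -36.30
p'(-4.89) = 99.80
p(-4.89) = -252.90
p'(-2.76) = 57.20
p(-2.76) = -85.70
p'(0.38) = -5.60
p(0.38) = -4.68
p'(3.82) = -74.40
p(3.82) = -142.28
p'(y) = 2 - 20*y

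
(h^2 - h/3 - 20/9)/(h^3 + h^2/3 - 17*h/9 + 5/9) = (9*h^2 - 3*h - 20)/(9*h^3 + 3*h^2 - 17*h + 5)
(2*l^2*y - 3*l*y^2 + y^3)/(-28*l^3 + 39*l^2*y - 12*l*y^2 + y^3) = y*(-2*l + y)/(28*l^2 - 11*l*y + y^2)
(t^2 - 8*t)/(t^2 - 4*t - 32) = t/(t + 4)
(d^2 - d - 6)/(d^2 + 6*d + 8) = (d - 3)/(d + 4)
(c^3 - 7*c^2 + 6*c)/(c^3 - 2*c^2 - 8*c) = (-c^2 + 7*c - 6)/(-c^2 + 2*c + 8)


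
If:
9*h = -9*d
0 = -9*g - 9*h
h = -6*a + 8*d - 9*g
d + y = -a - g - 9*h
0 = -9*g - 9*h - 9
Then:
No Solution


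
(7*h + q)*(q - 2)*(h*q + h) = 7*h^2*q^2 - 7*h^2*q - 14*h^2 + h*q^3 - h*q^2 - 2*h*q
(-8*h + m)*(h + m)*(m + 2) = -8*h^2*m - 16*h^2 - 7*h*m^2 - 14*h*m + m^3 + 2*m^2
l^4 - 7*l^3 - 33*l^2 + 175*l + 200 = (l - 8)*(l - 5)*(l + 1)*(l + 5)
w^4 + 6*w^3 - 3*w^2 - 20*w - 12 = (w - 2)*(w + 1)^2*(w + 6)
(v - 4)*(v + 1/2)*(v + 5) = v^3 + 3*v^2/2 - 39*v/2 - 10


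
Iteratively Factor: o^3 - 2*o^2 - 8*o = (o)*(o^2 - 2*o - 8) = o*(o - 4)*(o + 2)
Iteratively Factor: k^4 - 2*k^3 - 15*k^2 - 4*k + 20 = (k - 1)*(k^3 - k^2 - 16*k - 20) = (k - 5)*(k - 1)*(k^2 + 4*k + 4) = (k - 5)*(k - 1)*(k + 2)*(k + 2)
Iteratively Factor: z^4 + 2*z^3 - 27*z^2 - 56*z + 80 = (z - 5)*(z^3 + 7*z^2 + 8*z - 16) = (z - 5)*(z - 1)*(z^2 + 8*z + 16) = (z - 5)*(z - 1)*(z + 4)*(z + 4)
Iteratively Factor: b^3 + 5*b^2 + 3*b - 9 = (b + 3)*(b^2 + 2*b - 3) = (b + 3)^2*(b - 1)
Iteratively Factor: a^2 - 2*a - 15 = (a + 3)*(a - 5)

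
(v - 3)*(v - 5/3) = v^2 - 14*v/3 + 5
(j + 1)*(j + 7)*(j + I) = j^3 + 8*j^2 + I*j^2 + 7*j + 8*I*j + 7*I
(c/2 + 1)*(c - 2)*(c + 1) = c^3/2 + c^2/2 - 2*c - 2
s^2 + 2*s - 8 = (s - 2)*(s + 4)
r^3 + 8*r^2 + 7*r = r*(r + 1)*(r + 7)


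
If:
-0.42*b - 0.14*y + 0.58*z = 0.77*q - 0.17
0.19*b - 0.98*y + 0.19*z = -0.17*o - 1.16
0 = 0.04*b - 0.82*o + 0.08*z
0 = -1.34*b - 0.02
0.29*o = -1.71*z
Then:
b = -0.01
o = -0.00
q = 0.01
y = 1.18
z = 0.00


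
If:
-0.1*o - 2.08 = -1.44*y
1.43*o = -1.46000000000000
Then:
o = -1.02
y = 1.37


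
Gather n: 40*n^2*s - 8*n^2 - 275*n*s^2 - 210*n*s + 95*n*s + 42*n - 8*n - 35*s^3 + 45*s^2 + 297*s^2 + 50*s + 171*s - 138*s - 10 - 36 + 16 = n^2*(40*s - 8) + n*(-275*s^2 - 115*s + 34) - 35*s^3 + 342*s^2 + 83*s - 30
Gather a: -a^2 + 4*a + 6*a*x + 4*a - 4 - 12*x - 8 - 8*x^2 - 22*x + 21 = -a^2 + a*(6*x + 8) - 8*x^2 - 34*x + 9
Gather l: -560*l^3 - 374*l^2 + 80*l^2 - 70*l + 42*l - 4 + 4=-560*l^3 - 294*l^2 - 28*l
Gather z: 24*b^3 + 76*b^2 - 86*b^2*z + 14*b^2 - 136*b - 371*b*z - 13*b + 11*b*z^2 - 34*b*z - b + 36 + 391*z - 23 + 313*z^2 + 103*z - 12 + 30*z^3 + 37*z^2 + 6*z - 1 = 24*b^3 + 90*b^2 - 150*b + 30*z^3 + z^2*(11*b + 350) + z*(-86*b^2 - 405*b + 500)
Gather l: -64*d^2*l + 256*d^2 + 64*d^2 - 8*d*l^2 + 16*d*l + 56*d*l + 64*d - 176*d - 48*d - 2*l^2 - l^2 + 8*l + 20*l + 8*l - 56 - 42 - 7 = 320*d^2 - 160*d + l^2*(-8*d - 3) + l*(-64*d^2 + 72*d + 36) - 105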